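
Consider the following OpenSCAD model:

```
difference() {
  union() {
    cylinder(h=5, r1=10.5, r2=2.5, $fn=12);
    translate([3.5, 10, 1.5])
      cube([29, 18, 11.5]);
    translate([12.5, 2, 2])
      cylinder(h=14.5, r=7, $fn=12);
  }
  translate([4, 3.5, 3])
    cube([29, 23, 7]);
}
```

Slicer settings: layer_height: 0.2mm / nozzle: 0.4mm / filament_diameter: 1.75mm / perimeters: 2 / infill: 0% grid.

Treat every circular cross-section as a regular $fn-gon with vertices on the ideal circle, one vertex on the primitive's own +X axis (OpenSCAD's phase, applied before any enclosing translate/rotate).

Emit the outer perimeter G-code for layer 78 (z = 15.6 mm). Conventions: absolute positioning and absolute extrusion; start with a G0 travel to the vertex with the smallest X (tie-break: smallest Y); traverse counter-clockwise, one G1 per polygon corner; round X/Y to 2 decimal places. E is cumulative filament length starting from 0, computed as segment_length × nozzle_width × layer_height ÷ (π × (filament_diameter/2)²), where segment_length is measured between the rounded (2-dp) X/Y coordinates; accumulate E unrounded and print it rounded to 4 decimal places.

G0 X5.50 Y2.00 Z15.60
G1 X6.44 Y-1.50 E0.1205
G1 X9.00 Y-4.06 E0.2410
G1 X12.50 Y-5.00 E0.3615
G1 X16.00 Y-4.06 E0.4820
G1 X18.56 Y-1.50 E0.6024
G1 X19.50 Y2.00 E0.7230
G1 X18.56 Y5.50 E0.8435
G1 X16.00 Y8.06 E0.9639
G1 X12.50 Y9.00 E1.0845
G1 X9.00 Y8.06 E1.2050
G1 X6.44 Y5.50 E1.3254
G1 X5.50 Y2.00 E1.4459

At z = 15.6 mm: the cone is absent (z outside [0, 5]); the cube at (3.5, 10) is absent (z outside [1.5, 13]); the r=7 cylinder at (12.5, 2) contributes a regular 12-gon of circumradius 7; Taking the union: only the r=7 cylinder at (12.5, 2) is present, so the union is just that shape — 1 connected region; the cube at (4, 3.5) is not intersected at this z (z outside [3, 10]); Subtracting the remaining from the first: none of the subtracted shapes is present at this height, so the result so far is unchanged — 1 connected region. The outline is a single polygon with 12 vertices. Extrusion per mm of travel: 0.4 × 0.2 / (π × 0.875²) = 0.033260. Accumulating E over each segment gives final E = 1.4459.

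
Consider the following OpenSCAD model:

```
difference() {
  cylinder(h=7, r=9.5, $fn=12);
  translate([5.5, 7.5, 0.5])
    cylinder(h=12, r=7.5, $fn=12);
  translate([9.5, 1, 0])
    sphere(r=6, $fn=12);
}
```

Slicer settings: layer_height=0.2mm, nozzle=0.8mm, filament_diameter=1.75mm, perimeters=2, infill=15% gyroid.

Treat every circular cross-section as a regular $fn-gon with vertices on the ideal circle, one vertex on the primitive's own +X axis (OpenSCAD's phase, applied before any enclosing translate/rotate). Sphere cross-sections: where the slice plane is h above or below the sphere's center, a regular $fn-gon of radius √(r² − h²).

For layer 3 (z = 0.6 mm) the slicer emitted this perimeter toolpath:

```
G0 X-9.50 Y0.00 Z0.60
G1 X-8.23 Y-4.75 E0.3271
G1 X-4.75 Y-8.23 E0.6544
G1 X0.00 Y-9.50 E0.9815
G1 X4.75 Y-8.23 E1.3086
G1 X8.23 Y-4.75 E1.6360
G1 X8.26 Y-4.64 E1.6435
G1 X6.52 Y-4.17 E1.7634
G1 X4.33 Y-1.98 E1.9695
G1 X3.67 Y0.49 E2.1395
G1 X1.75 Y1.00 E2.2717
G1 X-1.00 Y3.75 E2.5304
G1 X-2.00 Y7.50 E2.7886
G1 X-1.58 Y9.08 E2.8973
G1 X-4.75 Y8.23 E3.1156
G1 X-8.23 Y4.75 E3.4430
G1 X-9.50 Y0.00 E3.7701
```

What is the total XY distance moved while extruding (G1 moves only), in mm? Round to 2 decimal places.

56.68 mm

Sum the Euclidean lengths of each G1 segment: total = 56.68 mm.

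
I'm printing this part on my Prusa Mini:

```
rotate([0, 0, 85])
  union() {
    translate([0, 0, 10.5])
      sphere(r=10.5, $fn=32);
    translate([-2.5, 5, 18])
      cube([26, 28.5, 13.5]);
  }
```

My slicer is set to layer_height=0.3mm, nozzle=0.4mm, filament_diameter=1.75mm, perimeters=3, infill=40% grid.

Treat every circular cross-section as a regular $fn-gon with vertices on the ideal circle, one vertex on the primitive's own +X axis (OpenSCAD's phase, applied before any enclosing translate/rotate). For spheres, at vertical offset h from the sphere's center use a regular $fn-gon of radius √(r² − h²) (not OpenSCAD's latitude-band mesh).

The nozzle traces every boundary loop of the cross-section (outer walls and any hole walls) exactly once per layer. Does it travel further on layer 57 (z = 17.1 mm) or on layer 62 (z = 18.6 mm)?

layer 62 (z = 18.6 mm)

Layer 57 (z = 17.1): the r=10.5 sphere slices to a regular 32-gon of circumradius 8.166 (√(r²−h²) with h=6.6 from center) (perimeter = 2·32·8.166·sin(180°/32) = 51.23 mm); the cube at (-2.5, 5) does not reach this height (z outside [18, 31.5]); Combining (union): only the r=10.5 sphere is present, so the union is just that shape — boundary = 51.23 mm; (whole slice rotated 85° about Z — lengths, areas and connectivity unchanged). So its perimeter = 51.23 mm. Layer 62 (z = 18.6): the sphere: section is a regular 32-gon, circumradius = √(r²−h²) = √(10.5²−8.1²) = 6.681 (perimeter = 2·32·6.681·sin(180°/32) = 41.91 mm); the cube at (-2.5, 5) (footprint 26×28.5) is included at this height (perimeter 109.00 mm); Merging all regions: the regions partially overlap (shared area 8.75 mm²), so the edge portions inside another operand are dropped and the merged outline is re-measured after clipping — boundary = 135.47 mm; (rotated 85° about Z; rotation is an isometry so areas/perimeters/island counts are preserved). So its perimeter = 135.47 mm. Layer 62 is larger (135.47 vs 51.23 mm).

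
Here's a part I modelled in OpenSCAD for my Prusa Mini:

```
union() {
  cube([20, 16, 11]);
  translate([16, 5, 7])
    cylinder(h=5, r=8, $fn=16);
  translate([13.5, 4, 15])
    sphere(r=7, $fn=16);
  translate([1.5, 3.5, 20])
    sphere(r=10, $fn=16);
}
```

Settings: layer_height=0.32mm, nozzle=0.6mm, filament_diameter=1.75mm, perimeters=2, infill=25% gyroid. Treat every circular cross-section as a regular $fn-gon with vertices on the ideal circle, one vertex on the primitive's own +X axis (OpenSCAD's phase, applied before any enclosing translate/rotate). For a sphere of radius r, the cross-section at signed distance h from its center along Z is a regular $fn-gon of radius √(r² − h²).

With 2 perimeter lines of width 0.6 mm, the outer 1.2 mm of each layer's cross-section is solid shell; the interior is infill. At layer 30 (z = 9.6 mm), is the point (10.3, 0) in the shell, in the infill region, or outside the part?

At z = 9.6 mm: the cube (footprint 20×16) is included at this height; the r=8 cylinder at (16, 5) gives a regular 16-gon of circumradius 8 (constant along its height); the r=7 sphere at (13.5, 4) contributes a regular 16-gon of circumradius √(7²−5.4²) = 4.454; the sphere at (1.5, 3.5) is absent (|z−center|=10.400 > r=10); Combining (union): the regions partially overlap (shared area 196.56 mm²), so overlapping operands fuse into one piece — 1 connected region. Overall, the cross-section is a single solid region. The nearest boundary edge runs (10.34, -0.66)→(9.90, 0.00); distance from the point to it = 0.33 mm. The point is inside the cross-section, 0.33 mm from the nearest boundary — within the 1.2 mm shell band (2 × 0.6).

shell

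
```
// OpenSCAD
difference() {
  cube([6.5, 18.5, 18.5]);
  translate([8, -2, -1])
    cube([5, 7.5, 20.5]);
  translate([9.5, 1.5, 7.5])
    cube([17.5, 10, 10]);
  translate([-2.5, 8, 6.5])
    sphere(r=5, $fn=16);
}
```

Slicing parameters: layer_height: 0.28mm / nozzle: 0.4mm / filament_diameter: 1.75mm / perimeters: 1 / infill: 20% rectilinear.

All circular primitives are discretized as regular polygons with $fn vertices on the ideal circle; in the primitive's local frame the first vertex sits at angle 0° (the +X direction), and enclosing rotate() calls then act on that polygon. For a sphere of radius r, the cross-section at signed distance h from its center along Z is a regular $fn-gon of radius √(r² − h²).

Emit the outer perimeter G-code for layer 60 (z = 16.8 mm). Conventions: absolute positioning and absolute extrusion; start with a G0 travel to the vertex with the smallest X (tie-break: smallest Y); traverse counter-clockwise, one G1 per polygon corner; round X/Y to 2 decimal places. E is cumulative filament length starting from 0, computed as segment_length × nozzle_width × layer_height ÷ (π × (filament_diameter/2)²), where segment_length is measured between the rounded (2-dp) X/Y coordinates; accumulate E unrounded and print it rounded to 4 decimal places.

At z = 16.8 mm: the 6.5×18.5 cube contributes its full rectangle; the 5×7.5 cube at (8, -2) contributes its full rectangle; the 17.5×10 cube at (9.5, 1.5) contributes its full rectangle; the sphere at (-2.5, 8) does not reach this height (|z−center|=10.300 > r=5); After the difference (first − rest): starting from the 6.5×18.5 cube, the 5×7.5 cube at (8, -2) misses the remaining region (no effect); the 17.5×10 cube at (9.5, 1.5) misses the remaining region (no effect) — 1 connected region. The outline is a single polygon with 4 vertices. Extrusion per mm of travel: 0.4 × 0.28 / (π × 0.875²) = 0.046564. Accumulating E over each segment gives final E = 2.3282.

G0 X0.00 Y0.00 Z16.80
G1 X6.50 Y0.00 E0.3027
G1 X6.50 Y18.50 E1.1641
G1 X0.00 Y18.50 E1.4668
G1 X0.00 Y0.00 E2.3282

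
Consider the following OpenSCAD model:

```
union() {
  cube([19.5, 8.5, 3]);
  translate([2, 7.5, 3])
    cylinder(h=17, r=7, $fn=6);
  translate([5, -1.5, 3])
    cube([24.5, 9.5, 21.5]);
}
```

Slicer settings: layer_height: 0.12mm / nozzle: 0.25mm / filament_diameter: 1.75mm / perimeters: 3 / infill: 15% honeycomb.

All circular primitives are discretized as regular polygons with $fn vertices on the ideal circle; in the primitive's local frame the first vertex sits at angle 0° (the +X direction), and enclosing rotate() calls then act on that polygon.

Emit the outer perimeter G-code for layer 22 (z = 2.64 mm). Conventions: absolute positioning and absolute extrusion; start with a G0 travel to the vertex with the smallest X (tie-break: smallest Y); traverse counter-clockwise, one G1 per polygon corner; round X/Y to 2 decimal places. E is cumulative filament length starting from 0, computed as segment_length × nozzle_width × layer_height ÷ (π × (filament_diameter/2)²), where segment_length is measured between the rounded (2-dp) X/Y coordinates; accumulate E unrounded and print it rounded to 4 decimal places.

At z = 2.64 mm: the cube (footprint 19.5×8.5) is included at this height; the cylinder at (2, 7.5) is absent (z outside [3, 20]); the cube at (5, -1.5) does not reach this height (z outside [3, 24.5]); Taking the union: only the 19.5×8.5 cube is present, so the union is just that shape — 1 connected region. The outline is a single polygon with 4 vertices. Extrusion per mm of travel: 0.25 × 0.12 / (π × 0.875²) = 0.012473. Accumulating E over each segment gives final E = 0.6985.

G0 X0.00 Y0.00 Z2.64
G1 X19.50 Y0.00 E0.2432
G1 X19.50 Y8.50 E0.3492
G1 X0.00 Y8.50 E0.5924
G1 X0.00 Y0.00 E0.6985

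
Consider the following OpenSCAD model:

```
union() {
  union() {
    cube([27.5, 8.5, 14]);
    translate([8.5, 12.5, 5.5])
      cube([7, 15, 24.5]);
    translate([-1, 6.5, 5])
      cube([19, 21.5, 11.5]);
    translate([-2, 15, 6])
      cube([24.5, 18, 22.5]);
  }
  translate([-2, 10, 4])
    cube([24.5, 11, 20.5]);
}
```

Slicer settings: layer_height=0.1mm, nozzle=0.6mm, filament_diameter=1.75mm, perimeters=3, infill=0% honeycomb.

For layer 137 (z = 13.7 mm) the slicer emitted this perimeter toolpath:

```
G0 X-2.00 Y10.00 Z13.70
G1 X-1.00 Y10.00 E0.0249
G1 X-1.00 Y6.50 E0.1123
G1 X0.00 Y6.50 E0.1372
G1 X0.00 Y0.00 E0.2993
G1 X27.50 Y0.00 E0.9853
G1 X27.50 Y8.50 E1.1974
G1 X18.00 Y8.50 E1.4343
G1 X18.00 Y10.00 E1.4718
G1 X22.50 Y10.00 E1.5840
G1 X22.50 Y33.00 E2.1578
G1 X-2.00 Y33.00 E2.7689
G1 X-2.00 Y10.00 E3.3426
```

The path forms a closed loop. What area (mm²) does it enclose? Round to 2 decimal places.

827.75 mm²

Apply the shoelace formula to the sequence of (X, Y) vertices; enclosed area = 827.75 mm².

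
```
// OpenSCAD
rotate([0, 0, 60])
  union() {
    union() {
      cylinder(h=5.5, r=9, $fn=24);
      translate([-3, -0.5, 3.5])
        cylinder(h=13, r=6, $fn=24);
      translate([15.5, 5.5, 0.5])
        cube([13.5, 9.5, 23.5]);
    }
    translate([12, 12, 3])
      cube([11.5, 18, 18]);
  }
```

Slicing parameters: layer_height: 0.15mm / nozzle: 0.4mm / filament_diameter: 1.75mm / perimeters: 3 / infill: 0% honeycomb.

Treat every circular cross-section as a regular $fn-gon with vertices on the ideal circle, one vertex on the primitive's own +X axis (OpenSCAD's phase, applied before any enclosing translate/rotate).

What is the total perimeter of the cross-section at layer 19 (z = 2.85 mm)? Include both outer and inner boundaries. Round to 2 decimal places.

At z = 2.85 mm: the r=9 cylinder gives a regular 24-gon of circumradius 9 (constant along its height) (perimeter = 2·24·9.000·sin(180°/24) = 56.39 mm); the cylinder at (-3, -0.5) does not reach this height (z outside [3.5, 16.5]); the 13.5×9.5 cube at (15.5, 5.5) contributes its full rectangle (perimeter 46.00 mm); Taking the union: the 2 present regions are separate (no shared area or edge), so areas and boundary lengths simply add and each stays a separate island — boundary = 102.39 mm; the cube at (12, 12) is absent (z outside [3, 21]); Combining (union): only that combined region is present, so the union is just that shape — boundary = 102.39 mm; (rotated 60° about Z; rotation is an isometry so areas/perimeters/island counts are preserved). Overall, the cross-section has 2 separate islands. Total boundary length (outer) = 102.39 mm.

102.39 mm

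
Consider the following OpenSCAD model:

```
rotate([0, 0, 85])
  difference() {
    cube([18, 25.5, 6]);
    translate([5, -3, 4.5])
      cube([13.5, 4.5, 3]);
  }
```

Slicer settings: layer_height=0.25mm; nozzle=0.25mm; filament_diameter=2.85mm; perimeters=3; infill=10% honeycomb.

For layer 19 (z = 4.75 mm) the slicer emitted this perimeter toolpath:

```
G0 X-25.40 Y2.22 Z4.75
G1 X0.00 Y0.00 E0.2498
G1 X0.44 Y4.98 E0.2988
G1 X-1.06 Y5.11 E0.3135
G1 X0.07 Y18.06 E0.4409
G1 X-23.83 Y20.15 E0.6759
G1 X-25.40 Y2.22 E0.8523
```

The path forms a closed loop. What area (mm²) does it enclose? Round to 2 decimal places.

Apply the shoelace formula to the sequence of (X, Y) vertices; enclosed area = 439.36 mm².

439.36 mm²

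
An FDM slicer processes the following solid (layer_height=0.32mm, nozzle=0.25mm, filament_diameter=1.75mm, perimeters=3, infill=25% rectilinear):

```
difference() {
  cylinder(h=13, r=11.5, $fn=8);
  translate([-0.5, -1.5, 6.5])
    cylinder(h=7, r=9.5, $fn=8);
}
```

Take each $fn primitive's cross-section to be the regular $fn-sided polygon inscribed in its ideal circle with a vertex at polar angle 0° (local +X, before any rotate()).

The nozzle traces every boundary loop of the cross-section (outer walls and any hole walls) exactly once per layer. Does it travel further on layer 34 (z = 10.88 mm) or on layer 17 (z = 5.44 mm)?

Layer 34 (z = 10.88): the r=11.5 cylinder contributes a regular 8-gon of circumradius 11.5 (perimeter = 2·8·11.500·sin(180°/8) = 70.41 mm); the r=9.5 cylinder at (-0.5, -1.5) gives a regular 8-gon of circumradius 9.5 (constant along its height) (perimeter = 2·8·9.500·sin(180°/8) = 58.17 mm); Subtracting the remaining from the first: starting from the r=11.5 cylinder, the r=9.5 cylinder at (-0.5, -1.5) lies wholly inside it (removes its full 255.27 mm² and its 58.17 mm outline becomes a hole wall) — boundary (outer + 1 inner loop) = 128.58 mm. So its perimeter = 128.58 mm. Layer 17 (z = 5.44): the r=11.5 cylinder contributes a regular 8-gon of circumradius 11.5 (perimeter = 2·8·11.500·sin(180°/8) = 70.41 mm); the cylinder at (-0.5, -1.5) does not reach this height (z outside [6.5, 13.5]); Taking the first minus the rest: none of the subtracted shapes is present at this height, so the r=11.5 cylinder is unchanged — boundary = 70.41 mm. So its perimeter = 70.41 mm. Layer 34 is larger (128.58 vs 70.41 mm).

layer 34 (z = 10.88 mm)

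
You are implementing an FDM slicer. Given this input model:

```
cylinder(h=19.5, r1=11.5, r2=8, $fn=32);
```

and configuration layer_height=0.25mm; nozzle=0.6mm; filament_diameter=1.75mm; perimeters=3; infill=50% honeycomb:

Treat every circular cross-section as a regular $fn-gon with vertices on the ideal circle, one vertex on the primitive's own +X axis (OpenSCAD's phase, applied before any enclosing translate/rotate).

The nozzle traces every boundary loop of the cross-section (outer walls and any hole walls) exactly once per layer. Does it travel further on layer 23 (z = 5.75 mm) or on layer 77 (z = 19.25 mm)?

Layer 23 (z = 5.75): the cone: at t=0.295 of its height the radius interpolates to r₁+(r₂−r₁)t = 10.468, giving a regular 32-gon of that circumradius (perimeter = 2·32·10.468·sin(180°/32) = 65.67 mm). So its perimeter = 65.67 mm. Layer 77 (z = 19.25): the cone contributes a regular 32-gon of circumradius 8.045 (interpolated between r1=11.5 and r2=8 at t=0.987) (perimeter = 2·32·8.045·sin(180°/32) = 50.47 mm). So its perimeter = 50.47 mm. Layer 23 is larger (65.67 vs 50.47 mm).

layer 23 (z = 5.75 mm)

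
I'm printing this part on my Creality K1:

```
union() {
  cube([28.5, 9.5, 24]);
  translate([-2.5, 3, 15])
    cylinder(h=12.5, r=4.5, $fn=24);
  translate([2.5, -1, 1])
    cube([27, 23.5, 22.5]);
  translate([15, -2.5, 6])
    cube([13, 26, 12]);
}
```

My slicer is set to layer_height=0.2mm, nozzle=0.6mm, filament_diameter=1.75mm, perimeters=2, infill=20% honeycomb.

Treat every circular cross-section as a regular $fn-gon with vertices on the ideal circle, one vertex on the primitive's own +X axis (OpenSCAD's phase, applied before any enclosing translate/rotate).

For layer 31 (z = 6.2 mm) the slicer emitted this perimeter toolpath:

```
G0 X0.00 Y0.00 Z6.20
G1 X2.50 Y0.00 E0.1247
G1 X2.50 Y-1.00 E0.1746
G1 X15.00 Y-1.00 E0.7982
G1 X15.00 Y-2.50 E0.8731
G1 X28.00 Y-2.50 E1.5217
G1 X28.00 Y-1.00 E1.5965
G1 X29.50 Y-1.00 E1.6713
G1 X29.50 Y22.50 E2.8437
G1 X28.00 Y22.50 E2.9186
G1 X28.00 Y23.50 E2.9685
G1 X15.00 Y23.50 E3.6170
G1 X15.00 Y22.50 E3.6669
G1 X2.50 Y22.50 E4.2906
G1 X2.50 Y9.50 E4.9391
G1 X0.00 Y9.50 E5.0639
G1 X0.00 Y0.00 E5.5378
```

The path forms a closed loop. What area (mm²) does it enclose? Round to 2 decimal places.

690.75 mm²

Apply the shoelace formula to the sequence of (X, Y) vertices; enclosed area = 690.75 mm².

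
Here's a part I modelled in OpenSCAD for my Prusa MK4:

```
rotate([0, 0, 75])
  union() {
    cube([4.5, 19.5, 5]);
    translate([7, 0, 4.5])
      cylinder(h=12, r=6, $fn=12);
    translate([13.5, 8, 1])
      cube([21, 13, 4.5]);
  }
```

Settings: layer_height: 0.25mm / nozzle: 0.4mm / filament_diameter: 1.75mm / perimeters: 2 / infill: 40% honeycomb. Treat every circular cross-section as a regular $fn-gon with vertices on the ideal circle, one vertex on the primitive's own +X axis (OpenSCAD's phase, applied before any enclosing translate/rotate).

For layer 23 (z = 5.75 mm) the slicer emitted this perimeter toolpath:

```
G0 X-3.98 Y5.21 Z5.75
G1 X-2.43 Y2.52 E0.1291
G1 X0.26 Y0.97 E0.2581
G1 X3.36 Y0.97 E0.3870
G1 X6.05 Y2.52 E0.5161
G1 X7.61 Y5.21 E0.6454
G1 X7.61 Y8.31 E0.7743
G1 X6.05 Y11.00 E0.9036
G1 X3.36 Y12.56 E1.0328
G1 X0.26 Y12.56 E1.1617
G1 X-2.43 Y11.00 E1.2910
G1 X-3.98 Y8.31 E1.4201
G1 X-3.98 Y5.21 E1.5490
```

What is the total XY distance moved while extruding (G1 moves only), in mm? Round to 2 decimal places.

Sum the Euclidean lengths of each G1 segment: total = 37.26 mm.

37.26 mm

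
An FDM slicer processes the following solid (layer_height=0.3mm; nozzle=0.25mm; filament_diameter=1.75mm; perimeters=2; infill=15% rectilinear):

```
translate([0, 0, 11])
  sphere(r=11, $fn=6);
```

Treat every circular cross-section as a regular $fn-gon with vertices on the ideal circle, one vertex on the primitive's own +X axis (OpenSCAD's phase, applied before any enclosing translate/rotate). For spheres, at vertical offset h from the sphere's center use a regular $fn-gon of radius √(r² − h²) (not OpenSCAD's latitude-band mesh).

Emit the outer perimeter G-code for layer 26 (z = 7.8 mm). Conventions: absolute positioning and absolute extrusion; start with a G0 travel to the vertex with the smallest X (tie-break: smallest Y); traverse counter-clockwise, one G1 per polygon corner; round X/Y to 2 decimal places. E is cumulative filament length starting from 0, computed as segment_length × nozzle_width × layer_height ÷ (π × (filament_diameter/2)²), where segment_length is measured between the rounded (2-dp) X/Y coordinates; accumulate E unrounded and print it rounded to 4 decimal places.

G0 X-10.52 Y0.00 Z7.80
G1 X-5.26 Y-9.11 E0.3280
G1 X5.26 Y-9.11 E0.6560
G1 X10.52 Y0.00 E0.9841
G1 X5.26 Y9.11 E1.3121
G1 X-5.26 Y9.11 E1.6401
G1 X-10.52 Y0.00 E1.9681

At z = 7.8 mm: the sphere: section is a regular 6-gon, circumradius = √(r²−h²) = √(11²−3.2²) = 10.524. The outline is a single polygon with 6 vertices. Extrusion per mm of travel: 0.25 × 0.3 / (π × 0.875²) = 0.031181. Accumulating E over each segment gives final E = 1.9681.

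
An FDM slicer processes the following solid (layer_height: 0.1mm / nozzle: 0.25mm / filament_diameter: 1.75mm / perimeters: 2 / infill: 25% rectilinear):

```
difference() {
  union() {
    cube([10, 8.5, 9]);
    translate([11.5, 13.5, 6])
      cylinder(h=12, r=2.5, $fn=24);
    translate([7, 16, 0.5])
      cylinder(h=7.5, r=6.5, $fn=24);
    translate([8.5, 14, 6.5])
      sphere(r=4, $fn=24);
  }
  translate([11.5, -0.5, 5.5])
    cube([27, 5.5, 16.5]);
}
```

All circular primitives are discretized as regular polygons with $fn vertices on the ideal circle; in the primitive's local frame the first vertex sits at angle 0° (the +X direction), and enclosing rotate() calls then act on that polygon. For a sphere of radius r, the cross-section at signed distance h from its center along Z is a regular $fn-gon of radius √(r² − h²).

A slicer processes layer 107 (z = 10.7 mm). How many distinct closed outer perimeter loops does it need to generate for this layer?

1

At z = 10.7 mm: the cube does not reach this height (z outside [0, 9]); the cylinder at (11.5, 13.5): section is a regular 24-gon, circumradius r=2.5; the cylinder at (7, 16) is absent (z outside [0.5, 8]); the sphere at (8.5, 14) does not reach this height (|z−center|=4.200 > r=4); Taking the union: only the r=2.5 cylinder at (11.5, 13.5) is present, so the union is just that shape — 1 connected region; the cube at (11.5, -0.5) (footprint 27×5.5) is included at this height; Subtracting the remaining from the first: starting from the result so far, the 27×5.5 cube at (11.5, -0.5) misses the remaining region (no effect) — 1 connected region. The result has 1 disconnected region.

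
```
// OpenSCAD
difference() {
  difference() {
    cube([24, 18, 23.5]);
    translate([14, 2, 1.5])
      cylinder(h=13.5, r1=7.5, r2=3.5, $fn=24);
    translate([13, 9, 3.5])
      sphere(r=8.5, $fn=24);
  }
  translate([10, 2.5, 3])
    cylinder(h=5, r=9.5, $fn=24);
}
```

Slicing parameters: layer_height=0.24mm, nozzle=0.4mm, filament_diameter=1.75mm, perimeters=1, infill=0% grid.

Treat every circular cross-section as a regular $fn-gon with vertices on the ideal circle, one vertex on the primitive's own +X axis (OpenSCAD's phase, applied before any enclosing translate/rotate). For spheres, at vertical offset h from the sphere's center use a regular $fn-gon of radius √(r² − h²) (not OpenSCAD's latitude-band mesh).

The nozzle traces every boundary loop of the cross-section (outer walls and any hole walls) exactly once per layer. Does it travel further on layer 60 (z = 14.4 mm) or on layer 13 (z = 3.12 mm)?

layer 13 (z = 3.12 mm)

Layer 60 (z = 14.4): the cube is present — its section is the full 24×18 rectangle (perimeter 84.00 mm); the cone at (14, 2): at t=0.956 of its height the radius interpolates to r₁+(r₂−r₁)t = 3.678, giving a regular 24-gon of that circumradius (perimeter = 2·24·3.678·sin(180°/24) = 23.04 mm); the sphere at (13, 9) is not intersected at this z (|z−center|=10.900 > r=8.5); After the difference (first − rest): starting from the 24×18 cube, the cone at (14, 2) partially overlaps it — only the 34.87 mm² overlap (of its 42.01 mm²) is removed, clipping the outline — boundary = 93.64 mm; the cylinder at (10, 2.5) is absent (z outside [3, 8]); Taking the first minus the rest: none of the subtracted shapes is present at this height, so the result so far is unchanged — boundary = 93.64 mm. So its perimeter = 93.64 mm. Layer 13 (z = 3.12): the cube is present — its section is the full 24×18 rectangle (perimeter 84.00 mm); the cone at (14, 2): at t=0.120 of its height the radius interpolates to r₁+(r₂−r₁)t = 7.020, giving a regular 24-gon of that circumradius (perimeter = 2·24·7.020·sin(180°/24) = 43.98 mm); the r=8.5 sphere at (13, 9) slices to a regular 24-gon of circumradius 8.492 (√(r²−h²) with h=0.38 from center) (perimeter = 2·24·8.492·sin(180°/24) = 53.20 mm); Taking the first minus the rest: starting from the 24×18 cube, the cone at (14, 2) partially overlaps it — only the 104.07 mm² overlap (of its 153.06 mm²) is removed, clipping the outline; the r=8.5 sphere at (13, 9) partially overlaps it — only the 143.14 mm² overlap (of its 223.95 mm²) is removed, clipping the outline — boundary = 116.24 mm; the cylinder at (10, 2.5): section is a regular 24-gon, circumradius r=9.5 (perimeter = 2·24·9.500·sin(180°/24) = 59.52 mm); After the difference (first − rest): starting from the result so far, the r=9.5 cylinder at (10, 2.5) partially overlaps it — only the 43.69 mm² overlap (of its 280.30 mm²) is removed, clipping the outline — boundary = 110.47 mm. So its perimeter = 110.47 mm. Layer 13 is larger (110.47 vs 93.64 mm).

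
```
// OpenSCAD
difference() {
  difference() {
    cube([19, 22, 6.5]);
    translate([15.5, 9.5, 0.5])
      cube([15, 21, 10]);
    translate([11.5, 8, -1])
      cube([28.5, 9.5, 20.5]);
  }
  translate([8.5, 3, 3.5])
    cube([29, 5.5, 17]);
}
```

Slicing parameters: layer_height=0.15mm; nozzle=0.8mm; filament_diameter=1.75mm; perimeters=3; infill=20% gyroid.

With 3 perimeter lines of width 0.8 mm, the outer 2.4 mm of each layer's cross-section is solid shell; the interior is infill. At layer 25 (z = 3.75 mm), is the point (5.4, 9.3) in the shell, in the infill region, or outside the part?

infill

At z = 3.75 mm: the cube (footprint 19×22) is included at this height; the cube at (15.5, 9.5) (footprint 15×21) is included at this height; the 28.5×9.5 cube at (11.5, 8) contributes its full rectangle; Subtracting the remaining from the first: starting from the 19×22 cube, the 15×21 cube at (15.5, 9.5) partially overlaps it — only the 43.75 mm² overlap (of its 315.00 mm²) is removed, clipping the outline; the 28.5×9.5 cube at (11.5, 8) partially overlaps it — only the 43.25 mm² overlap (of its 270.75 mm²) is removed, clipping the outline — 1 connected region; the cube at (8.5, 3) (footprint 29×5.5) is included at this height; Taking the first minus the rest: starting from that combined region, the 29×5.5 cube at (8.5, 3) partially overlaps it — only the 54.00 mm² overlap (of its 159.50 mm²) is removed, clipping the outline — 1 connected region. Overall, the cross-section is a single solid region. The nearest boundary edge runs (11.50, 8.50)→(8.50, 8.50); distance from the point to it = 3.20 mm. The point is inside the cross-section and 3.20 mm from the nearest boundary — more than the 2.4 mm shell width (3 × 0.8), so it's in the infill interior.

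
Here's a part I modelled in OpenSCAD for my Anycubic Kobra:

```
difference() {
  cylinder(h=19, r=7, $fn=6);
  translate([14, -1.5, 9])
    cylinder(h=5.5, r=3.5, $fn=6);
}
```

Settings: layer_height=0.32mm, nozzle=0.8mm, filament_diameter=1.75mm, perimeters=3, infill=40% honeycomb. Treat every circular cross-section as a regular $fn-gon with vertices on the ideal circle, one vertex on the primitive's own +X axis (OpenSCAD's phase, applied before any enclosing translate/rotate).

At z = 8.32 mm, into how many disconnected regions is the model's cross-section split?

1

At z = 8.32 mm: the cylinder: section is a regular 6-gon, circumradius r=7; the cylinder at (14, -1.5) does not reach this height (z outside [9, 14.5]); After the difference (first − rest): none of the subtracted shapes is present at this height, so the r=7 cylinder is unchanged — 1 connected region. The result has 1 disconnected region.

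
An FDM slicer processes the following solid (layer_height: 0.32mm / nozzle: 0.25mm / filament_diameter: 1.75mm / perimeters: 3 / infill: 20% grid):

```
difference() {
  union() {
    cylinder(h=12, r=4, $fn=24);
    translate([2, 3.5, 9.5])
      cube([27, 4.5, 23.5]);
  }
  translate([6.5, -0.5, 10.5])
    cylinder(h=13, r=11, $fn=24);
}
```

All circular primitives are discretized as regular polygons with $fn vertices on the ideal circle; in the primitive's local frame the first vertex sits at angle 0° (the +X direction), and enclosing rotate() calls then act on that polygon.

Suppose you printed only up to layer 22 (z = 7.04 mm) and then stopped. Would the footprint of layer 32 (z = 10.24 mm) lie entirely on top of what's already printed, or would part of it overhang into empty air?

part overhangs

Compare the two slices. At z = 7.04: the r=4 cylinder contributes a regular 24-gon of circumradius 4 (area = (24/2)·4.000²·sin(360°/24) = 49.69 mm²); the cube at (2, 3.5) does not reach this height (z outside [9.5, 33]); Merging all regions: only the r=4 cylinder is present, so the union is just that shape — area = 49.69 mm²; the cylinder at (6.5, -0.5) does not reach this height (z outside [10.5, 23.5]); Subtracting the remaining from the first: none of the subtracted shapes is present at this height, so the result so far is unchanged — area = 49.69 mm². At z = 10.24: the cylinder: section is a regular 24-gon, circumradius r=4 (area = (24/2)·4.000²·sin(360°/24) = 49.69 mm²); the cube at (2, 3.5) is present — its section is the full 27×4.5 rectangle (area 121.50 mm²); Merging all regions: the 2 present regions are separate (no shared area or edge), so areas and boundary lengths simply add and each stays a separate island — area = 171.19 mm²; the cylinder at (6.5, -0.5) is absent (z outside [10.5, 23.5]); Taking the first minus the rest: none of the subtracted shapes is present at this height, so that combined region is unchanged — area = 171.19 mm². Checking containment: at z = 10.24 the cross-section extends beyond the z = 7.04 cross-section by about 121.50 mm².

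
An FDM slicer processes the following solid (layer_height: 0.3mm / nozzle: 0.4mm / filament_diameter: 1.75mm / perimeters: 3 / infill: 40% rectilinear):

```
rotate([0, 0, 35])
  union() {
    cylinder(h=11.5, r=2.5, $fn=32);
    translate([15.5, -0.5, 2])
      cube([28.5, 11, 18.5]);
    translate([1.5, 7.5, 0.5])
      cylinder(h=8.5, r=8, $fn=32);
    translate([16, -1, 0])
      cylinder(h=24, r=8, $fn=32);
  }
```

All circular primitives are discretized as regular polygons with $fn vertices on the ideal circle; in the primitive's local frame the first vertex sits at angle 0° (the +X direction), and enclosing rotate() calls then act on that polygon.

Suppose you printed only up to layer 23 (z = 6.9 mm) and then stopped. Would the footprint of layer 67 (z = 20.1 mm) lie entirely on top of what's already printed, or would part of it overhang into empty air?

Compare the two slices. At z = 6.9: the r=2.5 cylinder gives a regular 32-gon of circumradius 2.5 (constant along its height) (area = (32/2)·2.500²·sin(360°/32) = 19.51 mm²); the 28.5×11 cube at (15.5, -0.5) contributes its full rectangle (area 313.50 mm²); the r=8 cylinder at (1.5, 7.5) contributes a regular 32-gon of circumradius 8 (area = (32/2)·8.000²·sin(360°/32) = 199.77 mm²); the r=8 cylinder at (16, -1) gives a regular 32-gon of circumradius 8 (constant along its height) (area = (32/2)·8.000²·sin(360°/32) = 199.77 mm²); Taking the union: the regions partially overlap — summed areas 732.55 mm² minus the doubly-counted overlap 60.41 mm² gives 672.14 mm² — area = 672.14 mm²; (whole slice rotated 35° about Z — lengths, areas and connectivity unchanged). At z = 20.1: the cylinder is absent (z outside [0, 11.5]); the cube at (15.5, -0.5) (footprint 28.5×11) is included at this height (area 313.50 mm²); the cylinder at (1.5, 7.5) does not reach this height (z outside [0.5, 9]); the r=8 cylinder at (16, -1) contributes a regular 32-gon of circumradius 8 (area = (32/2)·8.000²·sin(360°/32) = 199.77 mm²); Merging all regions: the regions partially overlap — summed areas 513.27 mm² minus the doubly-counted overlap 49.69 mm² gives 463.58 mm² — area = 463.58 mm²; (rotated 35° about Z; rotation is an isometry so areas/perimeters/island counts are preserved). Checking containment: the cross-section at z = 20.1 is a subset of the cross-section at z = 6.9.

entirely on top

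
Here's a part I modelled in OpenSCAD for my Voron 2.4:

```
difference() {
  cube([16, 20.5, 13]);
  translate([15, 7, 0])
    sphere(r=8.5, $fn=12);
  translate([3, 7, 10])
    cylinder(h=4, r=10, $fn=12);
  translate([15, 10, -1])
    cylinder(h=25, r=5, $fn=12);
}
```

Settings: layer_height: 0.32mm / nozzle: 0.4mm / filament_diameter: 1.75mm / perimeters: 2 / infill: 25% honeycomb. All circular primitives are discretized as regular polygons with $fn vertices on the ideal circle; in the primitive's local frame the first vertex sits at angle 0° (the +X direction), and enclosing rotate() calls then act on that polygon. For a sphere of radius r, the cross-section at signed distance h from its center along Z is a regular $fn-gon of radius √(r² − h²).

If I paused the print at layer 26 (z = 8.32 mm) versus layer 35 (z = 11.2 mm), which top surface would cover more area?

layer 26 (z = 8.32 mm)

Layer 26 (z = 8.32): the cube is present — its section is the full 16×20.5 rectangle (area 328.00 mm²); the sphere at (15, 7): section is a regular 12-gon, circumradius = √(r²−h²) = √(8.5²−8.32²) = 1.740 (area = (12/2)·1.740²·sin(360°/12) = 9.08 mm²); the cylinder at (3, 7) does not reach this height (z outside [10, 14]); the r=5 cylinder at (15, 10) gives a regular 12-gon of circumradius 5 (constant along its height) (area = (12/2)·5.000²·sin(360°/12) = 75.00 mm²); Taking the first minus the rest: starting from the 16×20.5 cube (328.00 mm²), the r=8.5 sphere at (15, 7) partially overlaps it — only the 7.74 mm² overlap (of its 9.08 mm²) is removed, clipping the outline; the r=5 cylinder at (15, 10) partially overlaps it — only the 39.49 mm² overlap (of its 75.00 mm²) is removed, clipping the outline — area = 280.77 mm². So its area = 280.77 mm². Layer 35 (z = 11.2): the cube is present — its section is the full 16×20.5 rectangle (area 328.00 mm²); the sphere at (15, 7) is absent (|z−center|=11.200 > r=8.5); the cylinder at (3, 7): section is a regular 12-gon, circumradius r=10 (area = (12/2)·10.000²·sin(360°/12) = 300.00 mm²); the cylinder at (15, 10): section is a regular 12-gon, circumradius r=5 (area = (12/2)·5.000²·sin(360°/12) = 75.00 mm²); Taking the first minus the rest: starting from the 16×20.5 cube (328.00 mm²), the r=10 cylinder at (3, 7) partially overlaps it — only the 186.77 mm² overlap (of its 300.00 mm²) is removed, clipping the outline; the r=5 cylinder at (15, 10) partially overlaps it — only the 35.64 mm² overlap (of its 75.00 mm²) is removed, clipping the outline — area = 105.60 mm². So its area = 105.60 mm². Layer 26 is larger (280.77 vs 105.60 mm²).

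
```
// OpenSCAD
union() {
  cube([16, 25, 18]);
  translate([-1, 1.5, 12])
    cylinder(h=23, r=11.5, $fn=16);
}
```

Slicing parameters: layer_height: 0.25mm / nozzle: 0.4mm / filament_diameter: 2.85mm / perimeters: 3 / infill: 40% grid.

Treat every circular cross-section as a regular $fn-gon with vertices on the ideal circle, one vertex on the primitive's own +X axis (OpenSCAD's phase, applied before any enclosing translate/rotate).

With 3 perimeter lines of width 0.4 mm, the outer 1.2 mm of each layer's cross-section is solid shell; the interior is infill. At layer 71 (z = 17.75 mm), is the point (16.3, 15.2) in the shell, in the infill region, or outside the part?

outside

At z = 17.75 mm: the cube is present — its section is the full 16×25 rectangle; the r=11.5 cylinder at (-1, 1.5) gives a regular 16-gon of circumradius 11.5 (constant along its height); Taking the union: the regions partially overlap (shared area 105.35 mm²), so overlapping operands fuse into one piece — 1 connected region. Overall, the cross-section is a single solid region. The nearest boundary edge runs (16.00, 25.00)→(16.00, 0.00); distance from the point to it = 0.30 mm. The point is not inside any of the regions above, so it lies outside the cross-section (0.30 mm from the nearest boundary).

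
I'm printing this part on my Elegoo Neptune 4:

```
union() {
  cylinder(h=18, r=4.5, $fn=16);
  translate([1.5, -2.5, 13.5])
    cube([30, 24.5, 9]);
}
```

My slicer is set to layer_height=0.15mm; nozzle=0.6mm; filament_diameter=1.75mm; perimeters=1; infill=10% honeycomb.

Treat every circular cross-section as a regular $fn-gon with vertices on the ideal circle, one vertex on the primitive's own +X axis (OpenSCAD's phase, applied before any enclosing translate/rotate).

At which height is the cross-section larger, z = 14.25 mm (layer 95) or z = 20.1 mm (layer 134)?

Layer 95 (z = 14.25): the cylinder: section is a regular 16-gon, circumradius r=4.5 (area = (16/2)·4.500²·sin(360°/16) = 61.99 mm²); the cube at (1.5, -2.5) (footprint 30×24.5) is included at this height (area 735.00 mm²); Combining (union): the regions partially overlap — summed areas 796.99 mm² minus the doubly-counted overlap 15.71 mm² gives 781.29 mm² — area = 781.29 mm². So its area = 781.29 mm². Layer 134 (z = 20.1): the cylinder is not intersected at this z (z outside [0, 18]); the cube at (1.5, -2.5) is present — its section is the full 30×24.5 rectangle (area 735.00 mm²); Combining (union): only the 30×24.5 cube at (1.5, -2.5) is present, so the union is just that shape — area = 735.00 mm². So its area = 735.00 mm². Layer 95 is larger (781.29 vs 735.00 mm²).

layer 95 (z = 14.25 mm)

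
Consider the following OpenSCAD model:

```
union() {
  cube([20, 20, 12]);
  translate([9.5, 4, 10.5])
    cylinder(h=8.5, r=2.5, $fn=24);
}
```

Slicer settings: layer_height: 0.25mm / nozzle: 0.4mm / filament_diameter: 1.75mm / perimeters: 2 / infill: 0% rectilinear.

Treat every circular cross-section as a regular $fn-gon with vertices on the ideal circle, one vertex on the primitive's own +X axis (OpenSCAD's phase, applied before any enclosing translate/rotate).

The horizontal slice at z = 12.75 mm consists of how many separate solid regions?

1

At z = 12.75 mm: the cube does not reach this height (z outside [0, 12]); the cylinder at (9.5, 4): section is a regular 24-gon, circumradius r=2.5; Combining (union): only the r=2.5 cylinder at (9.5, 4) is present, so the union is just that shape — 1 connected region. The result has 1 disconnected region.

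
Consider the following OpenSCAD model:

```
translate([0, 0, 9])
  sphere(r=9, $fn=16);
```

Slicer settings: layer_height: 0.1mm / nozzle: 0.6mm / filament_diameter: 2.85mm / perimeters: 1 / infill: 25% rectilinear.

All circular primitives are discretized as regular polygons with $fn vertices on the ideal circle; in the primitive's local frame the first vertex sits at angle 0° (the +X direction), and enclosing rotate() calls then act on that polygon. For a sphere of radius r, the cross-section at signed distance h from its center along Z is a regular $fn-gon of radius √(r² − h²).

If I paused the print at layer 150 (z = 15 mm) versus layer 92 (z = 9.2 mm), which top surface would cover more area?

layer 92 (z = 9.2 mm)

Layer 150 (z = 15): the r=9 sphere contributes a regular 16-gon of circumradius √(9²−6²) = 6.708 (area = (16/2)·6.708²·sin(360°/16) = 137.77 mm²). So its area = 137.77 mm². Layer 92 (z = 9.2): the sphere: section is a regular 16-gon, circumradius = √(r²−h²) = √(9²−0.2²) = 8.998 (area = (16/2)·8.998²·sin(360°/16) = 247.86 mm²). So its area = 247.86 mm². Layer 92 is larger (247.86 vs 137.77 mm²).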